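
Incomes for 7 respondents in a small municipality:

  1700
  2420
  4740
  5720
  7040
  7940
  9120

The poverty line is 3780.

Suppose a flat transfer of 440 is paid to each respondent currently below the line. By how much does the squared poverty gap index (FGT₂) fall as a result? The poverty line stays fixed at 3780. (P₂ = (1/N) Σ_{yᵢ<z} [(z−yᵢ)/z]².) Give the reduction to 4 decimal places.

0.0264

Before: below the line — 1700, 2420; squared poverty gap index (FGT₂) = 0.061748.
After the 440 transfer: below the line — 2140, 2860; squared poverty gap index (FGT₂) = 0.035353.
Reduction = 0.061748 − 0.035353 = 0.0264.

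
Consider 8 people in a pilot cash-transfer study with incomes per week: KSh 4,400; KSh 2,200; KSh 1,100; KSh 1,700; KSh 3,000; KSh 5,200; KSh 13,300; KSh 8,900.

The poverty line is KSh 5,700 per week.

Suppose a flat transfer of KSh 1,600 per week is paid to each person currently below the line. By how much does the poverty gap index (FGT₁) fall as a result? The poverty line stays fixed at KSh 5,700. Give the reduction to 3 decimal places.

Before: below the line — KSh 1,100, KSh 1,700, KSh 2,200, KSh 3,000, KSh 4,400, KSh 5,200; poverty gap index (FGT₁) = 0.36404.
After the KSh 1,600 transfer: below the line — KSh 2,700, KSh 3,300, KSh 3,800, KSh 4,600; poverty gap index (FGT₁) = 0.18421.
Reduction = 0.36404 − 0.18421 = 0.180.

0.180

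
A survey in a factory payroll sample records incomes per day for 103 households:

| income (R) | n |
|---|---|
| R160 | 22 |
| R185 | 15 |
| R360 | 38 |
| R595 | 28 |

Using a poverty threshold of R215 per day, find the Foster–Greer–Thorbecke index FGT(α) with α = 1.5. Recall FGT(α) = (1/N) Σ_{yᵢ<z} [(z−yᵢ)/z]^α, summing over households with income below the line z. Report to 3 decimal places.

0.035

Incomes under z: 22×R160, 15×R185 (q = 37 of N = 103).
Normalized shortfalls: (215−160)/215 = 0.2558 (×22); (215−185)/215 = 0.1395 (×15).
Raised to α = 1.5: 0.12939 (×22); 0.05212 (×15).
Sum = 3.628321; FGT(1.5) = 3.628321 / 103 = 0.035.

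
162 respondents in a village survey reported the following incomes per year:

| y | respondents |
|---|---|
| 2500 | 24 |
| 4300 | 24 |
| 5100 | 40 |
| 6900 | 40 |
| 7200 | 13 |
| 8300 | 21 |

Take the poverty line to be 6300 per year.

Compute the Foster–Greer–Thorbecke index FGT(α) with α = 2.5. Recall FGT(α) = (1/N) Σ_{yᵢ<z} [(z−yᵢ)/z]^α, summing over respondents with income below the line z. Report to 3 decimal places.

0.054

Incomes under z: 24×2500, 24×4300, 40×5100 (q = 88 of N = 162).
Normalized shortfalls: (6300−2500)/6300 = 0.6032 (×24); (6300−4300)/6300 = 0.3175 (×24); (6300−5100)/6300 = 0.1905 (×40).
Raised to α = 2.5: 0.28256 (×24); 0.05678 (×24); 0.01583 (×40).
Sum = 8.777577; FGT(2.5) = 8.777577 / 162 = 0.054.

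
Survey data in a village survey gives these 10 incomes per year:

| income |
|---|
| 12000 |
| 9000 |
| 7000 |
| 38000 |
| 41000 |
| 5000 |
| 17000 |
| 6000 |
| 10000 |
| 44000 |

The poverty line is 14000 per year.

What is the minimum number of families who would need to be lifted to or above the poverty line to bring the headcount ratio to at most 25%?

4

6 of the 10 families are poor, so H = 6/10 = 0.600.
A headcount ratio of at most 25% allows at most ⌊0.25 × 10⌋ = 2 poor families.
So at least 6 − 2 = 4 must be lifted.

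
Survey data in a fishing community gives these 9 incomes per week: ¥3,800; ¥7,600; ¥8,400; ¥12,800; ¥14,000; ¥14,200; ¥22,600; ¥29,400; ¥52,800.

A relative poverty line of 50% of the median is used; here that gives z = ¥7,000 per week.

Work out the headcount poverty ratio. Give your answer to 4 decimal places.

1 of the 9 workers have income below ¥7,000.
H = 1/9 = 0.1111.

0.1111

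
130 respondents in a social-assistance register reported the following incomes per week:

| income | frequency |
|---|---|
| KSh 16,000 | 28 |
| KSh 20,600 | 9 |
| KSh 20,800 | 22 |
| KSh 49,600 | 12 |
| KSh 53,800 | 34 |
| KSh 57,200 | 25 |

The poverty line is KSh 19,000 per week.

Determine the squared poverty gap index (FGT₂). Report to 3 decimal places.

Below z: 28×KSh 16,000 (q = 28 of N = 130).
Normalized shortfalls: (19000−16000)/19000 = 0.1579 (×28).
Squared: 0.0249 (×28).
Sum = 0.698061; P₂ = 0.698061 / 130 = 0.005.

0.005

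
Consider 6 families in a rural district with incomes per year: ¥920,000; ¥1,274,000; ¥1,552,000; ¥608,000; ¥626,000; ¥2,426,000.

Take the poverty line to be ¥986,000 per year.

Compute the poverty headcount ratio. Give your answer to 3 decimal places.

0.500

3 of the 6 families have income below ¥986,000.
H = 3/6 = 0.500.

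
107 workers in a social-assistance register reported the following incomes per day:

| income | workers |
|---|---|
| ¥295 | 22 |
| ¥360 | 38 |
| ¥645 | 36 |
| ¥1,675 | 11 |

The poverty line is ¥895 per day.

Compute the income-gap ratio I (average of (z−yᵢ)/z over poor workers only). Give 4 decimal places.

Below z: 22×¥295, 38×¥360, 36×¥645 (q = 96 of N = 107).
Shortfall ratios (z−y)/z: 0.6704 (×22), 0.5978 (×38), 0.2793 (×36); sum = 47.519553.
I averages over the q = 96 poor units only: 47.519553 / 96 = 0.4950.

0.4950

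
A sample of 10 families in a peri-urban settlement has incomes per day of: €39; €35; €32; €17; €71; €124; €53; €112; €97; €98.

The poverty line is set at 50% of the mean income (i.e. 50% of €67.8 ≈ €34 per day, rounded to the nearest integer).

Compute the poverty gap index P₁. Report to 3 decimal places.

0.056

Incomes under z: €17, €32 (q = 2 of N = 10).
Normalized shortfalls: (34−17)/34 = 0.5000; (34−32)/34 = 0.0588.
Sum of shortfalls = 0.558824; P₁ averages over all N: 0.558824 / 10 = 0.056.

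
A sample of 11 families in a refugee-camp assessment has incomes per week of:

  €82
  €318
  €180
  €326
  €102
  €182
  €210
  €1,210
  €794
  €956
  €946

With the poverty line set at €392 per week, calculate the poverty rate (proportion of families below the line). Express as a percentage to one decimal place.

63.6%

7 of the 11 families have income below €392.
H = 7/11 = 63.6%.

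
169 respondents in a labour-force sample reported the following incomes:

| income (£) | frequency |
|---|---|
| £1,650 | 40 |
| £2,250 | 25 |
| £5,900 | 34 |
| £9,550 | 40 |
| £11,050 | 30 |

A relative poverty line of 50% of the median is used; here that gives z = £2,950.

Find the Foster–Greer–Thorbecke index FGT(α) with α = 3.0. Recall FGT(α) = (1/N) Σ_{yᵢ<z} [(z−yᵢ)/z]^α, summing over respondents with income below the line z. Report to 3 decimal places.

Below the line: 40×£1,650, 25×£2,250 (q = 65 of N = 169).
Normalized shortfalls: (2950−1650)/2950 = 0.4407 (×40); (2950−2250)/2950 = 0.2373 (×25).
Raised to α = 3.0: 0.08558 (×40); 0.01336 (×25).
Sum = 3.757151; FGT(3.0) = 3.757151 / 169 = 0.022.

0.022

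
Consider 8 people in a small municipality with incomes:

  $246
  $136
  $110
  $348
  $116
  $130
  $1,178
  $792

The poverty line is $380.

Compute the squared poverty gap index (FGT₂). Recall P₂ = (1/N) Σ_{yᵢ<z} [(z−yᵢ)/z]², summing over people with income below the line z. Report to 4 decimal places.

0.2455

Below the line: $110, $116, $130, $136, $246, $348 (q = 6 of N = 8).
Relative gaps: (380−110)/380 = 0.7105; (380−116)/380 = 0.6947; (380−130)/380 = 0.6579; (380−136)/380 = 0.6421; (380−246)/380 = 0.3526; (380−348)/380 = 0.0842.
Squared: 0.5048; 0.4827; 0.4328; 0.4123; 0.1243; 0.0071.
Sum = 1.964072; P₂ = 1.964072 / 8 = 0.2455.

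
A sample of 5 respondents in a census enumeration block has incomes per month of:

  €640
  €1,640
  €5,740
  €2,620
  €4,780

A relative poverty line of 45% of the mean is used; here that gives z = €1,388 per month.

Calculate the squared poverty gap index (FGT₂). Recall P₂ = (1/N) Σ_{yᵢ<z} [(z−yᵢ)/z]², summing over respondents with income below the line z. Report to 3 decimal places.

0.058

Incomes under z: €640 (q = 1 of N = 5).
Shortfall ratios: (1388−640)/1388 = 0.5389.
Squared: 0.2904.
Sum = 0.290418; P₂ = 0.290418 / 5 = 0.058.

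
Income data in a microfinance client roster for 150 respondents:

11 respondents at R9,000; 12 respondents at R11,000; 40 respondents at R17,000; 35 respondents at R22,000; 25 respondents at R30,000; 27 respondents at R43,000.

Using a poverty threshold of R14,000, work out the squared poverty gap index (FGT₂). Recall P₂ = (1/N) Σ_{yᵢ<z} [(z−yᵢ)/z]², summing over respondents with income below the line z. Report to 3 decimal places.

0.013

Incomes under z: 11×R9,000, 12×R11,000 (q = 23 of N = 150).
Shortfall ratios: (14000−9000)/14000 = 0.3571 (×11); (14000−11000)/14000 = 0.2143 (×12).
Squared: 0.1276 (×11); 0.0459 (×12).
Sum = 1.954082; P₂ = 1.954082 / 150 = 0.013.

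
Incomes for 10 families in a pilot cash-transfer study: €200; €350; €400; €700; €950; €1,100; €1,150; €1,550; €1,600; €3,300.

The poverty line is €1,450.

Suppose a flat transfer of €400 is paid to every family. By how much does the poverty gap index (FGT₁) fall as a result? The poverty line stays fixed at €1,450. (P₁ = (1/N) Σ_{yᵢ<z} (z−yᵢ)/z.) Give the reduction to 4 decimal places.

Before: below the line — €200, €350, €400, €700, €950, €1,100, €1,150; poverty gap index (FGT₁) = 0.365517.
After the €400 transfer: below the line — €600, €750, €800, €1,100, €1,350; poverty gap index (FGT₁) = 0.182759.
Reduction = 0.365517 − 0.182759 = 0.1828.

0.1828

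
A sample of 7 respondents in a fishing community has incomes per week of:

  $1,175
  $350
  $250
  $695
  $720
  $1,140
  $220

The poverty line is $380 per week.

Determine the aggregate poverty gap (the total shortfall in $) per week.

$320

Below z: $220, $250, $350 (q = 3 of N = 7).
Individual gaps: 380−220 = 160; 380−250 = 130; 380−350 = 30.
Aggregate gap = $320.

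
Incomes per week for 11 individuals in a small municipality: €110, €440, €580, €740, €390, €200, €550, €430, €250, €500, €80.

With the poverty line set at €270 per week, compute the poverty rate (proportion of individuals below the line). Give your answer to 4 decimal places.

4 of the 11 individuals have income below €270.
H = 4/11 = 0.3636.

0.3636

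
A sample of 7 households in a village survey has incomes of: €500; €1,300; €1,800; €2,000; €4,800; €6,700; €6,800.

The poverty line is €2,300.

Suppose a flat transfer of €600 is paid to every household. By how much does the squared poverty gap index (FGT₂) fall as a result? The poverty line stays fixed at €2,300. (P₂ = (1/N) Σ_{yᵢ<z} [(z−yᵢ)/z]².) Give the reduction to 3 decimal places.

0.080

Before: below the line — €500, €1,300, €1,800, €2,000; squared poverty gap index (FGT₂) = 0.12368.
After the €600 transfer: below the line — €1,100, €1,900; squared poverty gap index (FGT₂) = 0.04321.
Reduction = 0.12368 − 0.04321 = 0.080.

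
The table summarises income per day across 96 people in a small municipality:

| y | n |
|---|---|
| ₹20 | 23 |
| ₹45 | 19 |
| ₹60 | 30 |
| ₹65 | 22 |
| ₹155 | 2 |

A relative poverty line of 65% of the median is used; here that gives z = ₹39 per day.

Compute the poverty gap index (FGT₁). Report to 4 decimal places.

0.1167

Poor units: 23×₹20 (q = 23 of N = 96).
Normalized shortfalls: (39−20)/39 = 0.4872 (×23).
Sum of shortfalls = 11.205128; P₁ averages over all N: 11.205128 / 96 = 0.1167.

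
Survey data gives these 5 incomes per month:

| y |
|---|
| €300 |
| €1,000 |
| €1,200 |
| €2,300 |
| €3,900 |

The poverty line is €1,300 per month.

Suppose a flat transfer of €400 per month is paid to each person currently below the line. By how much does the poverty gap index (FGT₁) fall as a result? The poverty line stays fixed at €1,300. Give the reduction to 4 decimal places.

Before: below the line — €300, €1,000, €1,200; poverty gap index (FGT₁) = 0.215385.
After the €400 transfer: below the line — €700; poverty gap index (FGT₁) = 0.092308.
Reduction = 0.215385 − 0.092308 = 0.1231.

0.1231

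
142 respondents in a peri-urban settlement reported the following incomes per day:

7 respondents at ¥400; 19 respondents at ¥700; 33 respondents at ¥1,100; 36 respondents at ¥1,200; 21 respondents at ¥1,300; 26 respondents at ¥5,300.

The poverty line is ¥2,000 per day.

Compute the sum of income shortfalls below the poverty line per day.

¥109,100

Below the line: 7×¥400, 19×¥700, 33×¥1,100, 36×¥1,200, 21×¥1,300 (q = 116 of N = 142).
Individual gaps: 7×(2000−400) = 11200; 19×(2000−700) = 24700; 33×(2000−1100) = 29700; 36×(2000−1200) = 28800; 21×(2000−1300) = 14700.
Aggregate gap = ¥109,100.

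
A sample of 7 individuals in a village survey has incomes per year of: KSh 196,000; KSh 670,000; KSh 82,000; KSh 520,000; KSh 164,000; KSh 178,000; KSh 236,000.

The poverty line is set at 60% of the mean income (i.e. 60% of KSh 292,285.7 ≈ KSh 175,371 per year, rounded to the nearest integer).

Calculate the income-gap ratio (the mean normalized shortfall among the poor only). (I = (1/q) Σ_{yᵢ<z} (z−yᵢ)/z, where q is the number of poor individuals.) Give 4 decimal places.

Below the line: KSh 82,000, KSh 164,000 (q = 2 of N = 7).
Shortfall ratios (z−y)/z: 0.5324, 0.0648; sum = 0.597260.
The income-gap ratio divides by q (the poor only): 0.597260 / 2 = 0.2986.

0.2986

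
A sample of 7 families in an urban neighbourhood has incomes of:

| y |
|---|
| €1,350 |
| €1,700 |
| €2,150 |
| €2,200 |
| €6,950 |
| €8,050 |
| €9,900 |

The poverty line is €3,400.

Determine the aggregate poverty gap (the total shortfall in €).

Poor units: €1,350, €1,700, €2,150, €2,200 (q = 4 of N = 7).
Individual gaps: 3400−1350 = 2050; 3400−1700 = 1700; 3400−2150 = 1250; 3400−2200 = 1200.
Aggregate gap = €6,200.

€6,200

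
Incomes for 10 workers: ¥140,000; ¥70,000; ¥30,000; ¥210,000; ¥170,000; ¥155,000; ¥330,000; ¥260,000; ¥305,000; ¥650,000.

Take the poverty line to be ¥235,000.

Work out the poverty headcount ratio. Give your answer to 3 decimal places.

6 of the 10 workers have income below ¥235,000.
H = 6/10 = 0.600.

0.600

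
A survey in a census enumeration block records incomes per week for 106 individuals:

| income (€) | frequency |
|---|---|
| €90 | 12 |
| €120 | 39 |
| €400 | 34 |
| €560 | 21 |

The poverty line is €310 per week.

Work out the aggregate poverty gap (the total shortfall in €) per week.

Below the line: 12×€90, 39×€120 (q = 51 of N = 106).
Individual gaps: 12×(310−90) = 2640; 39×(310−120) = 7410.
Aggregate gap = €10,050.

€10,050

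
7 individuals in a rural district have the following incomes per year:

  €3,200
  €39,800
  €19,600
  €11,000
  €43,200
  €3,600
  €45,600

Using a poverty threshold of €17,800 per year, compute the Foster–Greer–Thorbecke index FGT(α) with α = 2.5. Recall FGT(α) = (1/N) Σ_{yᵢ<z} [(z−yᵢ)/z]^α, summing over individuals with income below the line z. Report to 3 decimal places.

0.181

Below z: €3,200, €3,600, €11,000 (q = 3 of N = 7).
Relative gaps: (17800−3200)/17800 = 0.8202; (17800−3600)/17800 = 0.7978; (17800−11000)/17800 = 0.3820.
Raised to α = 2.5: 0.60930; 0.56842; 0.09020.
Sum = 1.267927; FGT(2.5) = 1.267927 / 7 = 0.181.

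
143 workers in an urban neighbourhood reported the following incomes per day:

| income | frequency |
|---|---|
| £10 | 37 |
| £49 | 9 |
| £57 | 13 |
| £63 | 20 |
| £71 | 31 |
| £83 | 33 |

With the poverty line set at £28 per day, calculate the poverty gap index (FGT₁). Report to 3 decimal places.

0.166

Below z: 37×£10 (q = 37 of N = 143).
Shortfall ratios: (28−10)/28 = 0.6429 (×37).
Σ = 23.785714. Dividing by the full population N = 143 gives P₁ = 0.166.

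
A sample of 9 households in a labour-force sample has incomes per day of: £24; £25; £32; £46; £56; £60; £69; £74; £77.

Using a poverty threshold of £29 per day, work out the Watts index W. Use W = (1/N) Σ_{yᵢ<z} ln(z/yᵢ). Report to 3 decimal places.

Below the line: £24, £25 (q = 2 of N = 9).
Log shortfalls: ln(29/24) = 0.1892; ln(29/25) = 0.1484.
W = 0.337662 / 9 = 0.038.

0.038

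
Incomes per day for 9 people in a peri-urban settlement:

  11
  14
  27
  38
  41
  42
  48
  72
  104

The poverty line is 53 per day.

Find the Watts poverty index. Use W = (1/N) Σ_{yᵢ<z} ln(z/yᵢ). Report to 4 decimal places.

Incomes under z: 11, 14, 27, 38, 41, 42, 48 (q = 7 of N = 9).
Log gaps: ln(53/11) = 1.5724; ln(53/14) = 1.3312; ln(53/27) = 0.6745; ln(53/38) = 0.3327; ln(53/41) = 0.2567; ln(53/42) = 0.2326; ln(53/48) = 0.0991.
W = 4.499225 / 9 = 0.4999.

0.4999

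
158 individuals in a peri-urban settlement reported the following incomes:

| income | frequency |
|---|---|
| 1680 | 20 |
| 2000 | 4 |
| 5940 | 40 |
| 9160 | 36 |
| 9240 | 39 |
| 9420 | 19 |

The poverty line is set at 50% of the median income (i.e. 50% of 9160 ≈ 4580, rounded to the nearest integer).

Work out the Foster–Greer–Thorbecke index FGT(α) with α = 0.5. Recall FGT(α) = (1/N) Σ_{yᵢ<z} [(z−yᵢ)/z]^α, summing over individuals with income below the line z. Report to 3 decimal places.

0.120

Below z: 20×1680, 4×2000 (q = 24 of N = 158).
Shortfall ratios: (4580−1680)/4580 = 0.6332 (×20); (4580−2000)/4580 = 0.5633 (×4).
Raised to α = 0.5: 0.79573 (×20); 0.75055 (×4).
Sum = 18.916802; FGT(0.5) = 18.916802 / 158 = 0.120.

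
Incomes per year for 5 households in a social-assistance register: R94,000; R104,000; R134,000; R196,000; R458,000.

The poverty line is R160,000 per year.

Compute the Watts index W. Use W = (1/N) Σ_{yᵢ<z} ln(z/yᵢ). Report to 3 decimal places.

0.228

Below the line: R94,000, R104,000, R134,000 (q = 3 of N = 5).
ln(z/y) terms: ln(160000/94000) = 0.5319; ln(160000/104000) = 0.4308; ln(160000/134000) = 0.1773.
W = 1.139996 / 5 = 0.228.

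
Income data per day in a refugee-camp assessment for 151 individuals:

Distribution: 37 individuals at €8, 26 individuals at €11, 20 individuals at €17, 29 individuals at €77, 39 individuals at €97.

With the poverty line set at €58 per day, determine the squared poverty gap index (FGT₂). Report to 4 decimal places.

0.3614

Poor units: 37×€8, 26×€11, 20×€17 (q = 83 of N = 151).
Gap ratios (z−y)/z: (58−8)/58 = 0.8621 (×37); (58−11)/58 = 0.8103 (×26); (58−17)/58 = 0.7069 (×20).
Squared: 0.7432 (×37); 0.6567 (×26); 0.4997 (×20).
Sum = 54.564209; P₂ = 54.564209 / 151 = 0.3614.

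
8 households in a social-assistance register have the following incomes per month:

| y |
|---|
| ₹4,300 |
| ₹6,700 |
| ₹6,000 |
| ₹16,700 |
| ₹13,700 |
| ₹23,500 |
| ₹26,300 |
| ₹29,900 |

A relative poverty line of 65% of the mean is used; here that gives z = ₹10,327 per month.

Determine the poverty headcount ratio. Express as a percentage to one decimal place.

37.5%

3 of the 8 households have income below ₹10,327.
H = 3/8 = 37.5%.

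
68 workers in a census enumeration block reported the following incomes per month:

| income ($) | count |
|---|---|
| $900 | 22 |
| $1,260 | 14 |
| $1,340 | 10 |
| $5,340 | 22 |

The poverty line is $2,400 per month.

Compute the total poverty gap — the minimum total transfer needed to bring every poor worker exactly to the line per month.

$59,560

Incomes under z: 22×$900, 14×$1,260, 10×$1,340 (q = 46 of N = 68).
Individual gaps: 22×(2400−900) = 33000; 14×(2400−1260) = 15960; 10×(2400−1340) = 10600.
Aggregate gap = $59,560.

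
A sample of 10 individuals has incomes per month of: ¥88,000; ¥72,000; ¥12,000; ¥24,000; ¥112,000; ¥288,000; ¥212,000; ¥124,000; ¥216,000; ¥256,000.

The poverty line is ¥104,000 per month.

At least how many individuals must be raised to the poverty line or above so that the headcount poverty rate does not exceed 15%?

Currently q = 4 of N = 10 are below the line (H = 0.400).
A headcount ratio of at most 15% allows at most ⌊0.15 × 10⌋ = 1 poor individuals.
So at least 4 − 1 = 3 must be lifted.

3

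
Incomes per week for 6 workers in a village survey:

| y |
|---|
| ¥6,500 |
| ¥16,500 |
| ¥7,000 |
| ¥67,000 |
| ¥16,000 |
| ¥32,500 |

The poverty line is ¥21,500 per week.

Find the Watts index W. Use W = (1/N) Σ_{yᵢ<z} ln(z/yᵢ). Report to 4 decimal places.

Incomes under z: ¥6,500, ¥7,000, ¥16,000, ¥16,500 (q = 4 of N = 6).
Log shortfalls: ln(21500/6500) = 1.1963; ln(21500/7000) = 1.1221; ln(21500/16000) = 0.2955; ln(21500/16500) = 0.2647.
W = 2.878550 / 6 = 0.4798.

0.4798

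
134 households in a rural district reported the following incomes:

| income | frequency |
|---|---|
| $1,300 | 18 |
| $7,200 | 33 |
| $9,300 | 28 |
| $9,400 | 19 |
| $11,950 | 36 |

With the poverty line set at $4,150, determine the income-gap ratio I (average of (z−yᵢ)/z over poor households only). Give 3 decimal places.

Incomes under z: 18×$1,300 (q = 18 of N = 134).
Relative gaps: 0.6867 (×18); sum = 12.361446.
The income-gap ratio divides by q (the poor only): 12.361446 / 18 = 0.687.

0.687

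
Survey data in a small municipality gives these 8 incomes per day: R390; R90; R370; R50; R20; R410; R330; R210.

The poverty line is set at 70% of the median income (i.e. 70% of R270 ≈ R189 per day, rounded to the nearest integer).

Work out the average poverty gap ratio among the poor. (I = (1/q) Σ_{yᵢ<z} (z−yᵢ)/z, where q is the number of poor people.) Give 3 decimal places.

Below the line: R20, R50, R90 (q = 3 of N = 8).
Shortfall ratios (z−y)/z: 0.8942, 0.7354, 0.5238; sum = 2.153439.
I averages over the q = 3 poor units only: 2.153439 / 3 = 0.718.

0.718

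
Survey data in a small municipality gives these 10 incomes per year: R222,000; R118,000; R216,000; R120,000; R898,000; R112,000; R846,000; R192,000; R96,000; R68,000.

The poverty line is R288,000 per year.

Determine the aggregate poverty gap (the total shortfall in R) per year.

Poor units: R68,000, R96,000, R112,000, R118,000, R120,000, R192,000, R216,000, R222,000 (q = 8 of N = 10).
Individual gaps: 288000−68000 = 220000; 288000−96000 = 192000; 288000−112000 = 176000; 288000−118000 = 170000; 288000−120000 = 168000; 288000−192000 = 96000; 288000−216000 = 72000; 288000−222000 = 66000.
Aggregate gap = R1,160,000.

R1,160,000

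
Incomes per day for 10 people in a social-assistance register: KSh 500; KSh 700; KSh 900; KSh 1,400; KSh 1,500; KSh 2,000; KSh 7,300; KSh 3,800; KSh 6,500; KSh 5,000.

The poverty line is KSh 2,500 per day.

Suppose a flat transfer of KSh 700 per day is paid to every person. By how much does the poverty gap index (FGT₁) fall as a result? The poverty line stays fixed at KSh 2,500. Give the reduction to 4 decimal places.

Before: below the line — KSh 500, KSh 700, KSh 900, KSh 1,400, KSh 1,500, KSh 2,000; poverty gap index (FGT₁) = 0.320000.
After the KSh 700 transfer: below the line — KSh 1,200, KSh 1,400, KSh 1,600, KSh 2,100, KSh 2,200; poverty gap index (FGT₁) = 0.160000.
Reduction = 0.320000 − 0.160000 = 0.1600.

0.1600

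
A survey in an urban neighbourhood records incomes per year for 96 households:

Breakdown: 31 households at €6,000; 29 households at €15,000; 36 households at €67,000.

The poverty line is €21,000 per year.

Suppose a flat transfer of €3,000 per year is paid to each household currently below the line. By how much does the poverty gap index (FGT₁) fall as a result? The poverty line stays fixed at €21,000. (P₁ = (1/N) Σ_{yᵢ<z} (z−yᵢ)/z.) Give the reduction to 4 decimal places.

Before: below the line — 31×€6,000, 29×€15,000; poverty gap index (FGT₁) = 0.316964.
After the €3,000 transfer: below the line — 31×€9,000, 29×€18,000; poverty gap index (FGT₁) = 0.227679.
Reduction = 0.316964 − 0.227679 = 0.0893.

0.0893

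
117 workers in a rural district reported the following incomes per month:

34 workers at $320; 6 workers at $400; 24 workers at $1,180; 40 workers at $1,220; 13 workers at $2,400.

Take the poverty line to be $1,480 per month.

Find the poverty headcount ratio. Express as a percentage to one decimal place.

104 of the 117 workers have income below $1,480.
H = 104/117 = 88.9%.

88.9%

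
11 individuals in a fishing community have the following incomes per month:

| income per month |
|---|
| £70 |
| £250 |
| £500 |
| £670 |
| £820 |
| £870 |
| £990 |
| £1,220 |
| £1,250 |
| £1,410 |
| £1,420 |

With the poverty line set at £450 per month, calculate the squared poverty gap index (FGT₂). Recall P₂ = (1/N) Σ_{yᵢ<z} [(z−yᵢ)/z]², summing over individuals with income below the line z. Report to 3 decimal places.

Poor units: £70, £250 (q = 2 of N = 11).
Normalized shortfalls: (450−70)/450 = 0.8444; (450−250)/450 = 0.4444.
Squared: 0.7131; 0.1975.
Sum = 0.910617; P₂ = 0.910617 / 11 = 0.083.

0.083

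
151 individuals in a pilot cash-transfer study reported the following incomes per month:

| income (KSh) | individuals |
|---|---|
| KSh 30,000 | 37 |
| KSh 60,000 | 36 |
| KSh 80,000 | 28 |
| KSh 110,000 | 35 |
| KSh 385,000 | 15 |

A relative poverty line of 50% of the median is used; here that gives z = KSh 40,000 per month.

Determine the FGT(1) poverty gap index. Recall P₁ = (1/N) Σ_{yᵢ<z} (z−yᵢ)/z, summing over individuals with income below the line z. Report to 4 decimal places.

0.0613

Below the line: 37×KSh 30,000 (q = 37 of N = 151).
Relative gaps: (40000−30000)/40000 = 0.2500 (×37).
Sum of shortfalls = 9.250000; P₁ averages over all N: 9.250000 / 151 = 0.0613.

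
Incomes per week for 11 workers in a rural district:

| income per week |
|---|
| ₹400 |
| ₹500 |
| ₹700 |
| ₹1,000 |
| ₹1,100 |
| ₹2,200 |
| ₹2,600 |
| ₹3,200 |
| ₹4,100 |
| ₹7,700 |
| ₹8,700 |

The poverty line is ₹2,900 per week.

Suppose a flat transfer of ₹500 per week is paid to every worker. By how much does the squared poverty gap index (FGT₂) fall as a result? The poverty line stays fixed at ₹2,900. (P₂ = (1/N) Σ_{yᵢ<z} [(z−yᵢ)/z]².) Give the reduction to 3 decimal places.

0.109

Before: below the line — ₹400, ₹500, ₹700, ₹1,000, ₹1,100, ₹2,200, ₹2,600; squared poverty gap index (FGT₂) = 0.26246.
After the ₹500 transfer: below the line — ₹900, ₹1,000, ₹1,200, ₹1,500, ₹1,600, ₹2,700; squared poverty gap index (FGT₂) = 0.15339.
Reduction = 0.26246 − 0.15339 = 0.109.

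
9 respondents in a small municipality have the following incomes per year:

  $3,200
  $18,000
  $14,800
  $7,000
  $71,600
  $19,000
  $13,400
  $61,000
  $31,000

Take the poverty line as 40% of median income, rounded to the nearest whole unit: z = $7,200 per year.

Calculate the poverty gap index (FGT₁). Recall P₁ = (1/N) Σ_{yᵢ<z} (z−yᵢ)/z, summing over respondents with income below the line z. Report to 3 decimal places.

0.065

Below the line: $3,200, $7,000 (q = 2 of N = 9).
Relative gaps: (7200−3200)/7200 = 0.5556; (7200−7000)/7200 = 0.0278.
Sum of shortfalls = 0.583333; P₁ averages over all N: 0.583333 / 9 = 0.065.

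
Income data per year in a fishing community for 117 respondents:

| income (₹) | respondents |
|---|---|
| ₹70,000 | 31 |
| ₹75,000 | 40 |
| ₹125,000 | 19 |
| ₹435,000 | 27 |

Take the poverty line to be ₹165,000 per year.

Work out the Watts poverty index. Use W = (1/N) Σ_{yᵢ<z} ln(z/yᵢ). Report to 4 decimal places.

0.5418

Below z: 31×₹70,000, 40×₹75,000, 19×₹125,000 (q = 90 of N = 117).
Log gaps: ln(165000/70000) = 0.8575 (×31); ln(165000/75000) = 0.7885 (×40); ln(165000/125000) = 0.2776 (×19).
W = 63.394255 / 117 = 0.5418.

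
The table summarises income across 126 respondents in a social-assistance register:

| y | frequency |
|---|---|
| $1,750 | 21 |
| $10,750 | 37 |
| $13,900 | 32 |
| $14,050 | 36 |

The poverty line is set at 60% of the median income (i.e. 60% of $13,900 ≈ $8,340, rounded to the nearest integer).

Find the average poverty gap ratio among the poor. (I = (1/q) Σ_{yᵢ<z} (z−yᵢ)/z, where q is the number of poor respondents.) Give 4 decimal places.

0.7902

Incomes under z: 21×$1,750 (q = 21 of N = 126).
Relative gaps: 0.7902 (×21); sum = 16.593525.
The income-gap ratio divides by q (the poor only): 16.593525 / 21 = 0.7902.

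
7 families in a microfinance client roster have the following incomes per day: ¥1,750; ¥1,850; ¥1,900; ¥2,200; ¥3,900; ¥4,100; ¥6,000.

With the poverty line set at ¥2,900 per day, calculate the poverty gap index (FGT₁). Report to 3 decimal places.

Below z: ¥1,750, ¥1,850, ¥1,900, ¥2,200 (q = 4 of N = 7).
Relative gaps: (2900−1750)/2900 = 0.3966; (2900−1850)/2900 = 0.3621; (2900−1900)/2900 = 0.3448; (2900−2200)/2900 = 0.2414.
Sum of shortfalls = 1.344828; P₁ averages over all N: 1.344828 / 7 = 0.192.

0.192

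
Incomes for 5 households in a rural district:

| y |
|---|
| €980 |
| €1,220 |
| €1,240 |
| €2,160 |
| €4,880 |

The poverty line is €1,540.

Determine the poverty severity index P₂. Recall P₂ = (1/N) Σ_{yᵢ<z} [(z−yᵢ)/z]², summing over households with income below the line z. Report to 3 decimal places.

Below the line: €980, €1,220, €1,240 (q = 3 of N = 5).
Normalized shortfalls: (1540−980)/1540 = 0.3636; (1540−1220)/1540 = 0.2078; (1540−1240)/1540 = 0.1948.
Squared: 0.1322; 0.0432; 0.0379.
Sum = 0.213358; P₂ = 0.213358 / 5 = 0.043.

0.043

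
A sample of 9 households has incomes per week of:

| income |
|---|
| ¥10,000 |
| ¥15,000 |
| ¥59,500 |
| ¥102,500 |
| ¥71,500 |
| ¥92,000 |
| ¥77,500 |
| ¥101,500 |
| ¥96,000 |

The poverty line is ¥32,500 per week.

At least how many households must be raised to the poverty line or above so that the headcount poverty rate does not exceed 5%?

2 of the 9 households are poor, so H = 2/9 = 0.222.
A headcount ratio of at most 5% allows at most ⌊0.05 × 9⌋ = 0 poor households.
So at least 2 − 0 = 2 must be lifted.

2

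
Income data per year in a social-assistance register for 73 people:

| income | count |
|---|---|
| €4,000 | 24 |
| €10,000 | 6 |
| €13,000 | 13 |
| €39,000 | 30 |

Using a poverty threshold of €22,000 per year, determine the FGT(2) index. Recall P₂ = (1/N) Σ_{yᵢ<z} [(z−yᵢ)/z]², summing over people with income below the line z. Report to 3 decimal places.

0.274

Incomes under z: 24×€4,000, 6×€10,000, 13×€13,000 (q = 43 of N = 73).
Relative gaps: (22000−4000)/22000 = 0.8182 (×24); (22000−10000)/22000 = 0.5455 (×6); (22000−13000)/22000 = 0.4091 (×13).
Squared: 0.6694 (×24); 0.2975 (×6); 0.1674 (×13).
Sum = 20.026860; P₂ = 20.026860 / 73 = 0.274.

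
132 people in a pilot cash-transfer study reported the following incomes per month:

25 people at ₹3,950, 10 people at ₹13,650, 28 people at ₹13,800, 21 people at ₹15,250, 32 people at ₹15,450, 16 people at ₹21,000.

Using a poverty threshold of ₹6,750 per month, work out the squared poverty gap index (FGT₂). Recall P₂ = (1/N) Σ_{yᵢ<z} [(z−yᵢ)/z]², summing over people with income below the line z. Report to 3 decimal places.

0.033

Below z: 25×₹3,950 (q = 25 of N = 132).
Shortfall ratios: (6750−3950)/6750 = 0.4148 (×25).
Squared: 0.1721 (×25).
Sum = 4.301783; P₂ = 4.301783 / 132 = 0.033.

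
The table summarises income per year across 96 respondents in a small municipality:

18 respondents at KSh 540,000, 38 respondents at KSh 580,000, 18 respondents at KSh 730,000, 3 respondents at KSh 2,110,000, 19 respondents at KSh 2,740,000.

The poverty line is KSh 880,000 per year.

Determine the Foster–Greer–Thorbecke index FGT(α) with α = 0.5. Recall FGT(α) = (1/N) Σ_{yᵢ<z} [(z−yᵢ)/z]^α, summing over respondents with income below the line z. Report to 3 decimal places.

0.425

Below the line: 18×KSh 540,000, 38×KSh 580,000, 18×KSh 730,000 (q = 74 of N = 96).
Shortfall ratios: (880000−540000)/880000 = 0.3864 (×18); (880000−580000)/880000 = 0.3409 (×38); (880000−730000)/880000 = 0.1705 (×18).
Raised to α = 0.5: 0.62158 (×18); 0.58387 (×38); 0.41286 (×18).
Sum = 40.807193; FGT(0.5) = 40.807193 / 96 = 0.425.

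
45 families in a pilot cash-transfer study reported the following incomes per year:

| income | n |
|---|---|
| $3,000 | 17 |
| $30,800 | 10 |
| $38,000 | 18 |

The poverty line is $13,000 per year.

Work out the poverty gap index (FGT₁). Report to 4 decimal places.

Below z: 17×$3,000 (q = 17 of N = 45).
Gap ratios (z−y)/z: (13000−3000)/13000 = 0.7692 (×17).
Σ = 13.076923. Dividing by the full population N = 45 gives P₁ = 0.2906.

0.2906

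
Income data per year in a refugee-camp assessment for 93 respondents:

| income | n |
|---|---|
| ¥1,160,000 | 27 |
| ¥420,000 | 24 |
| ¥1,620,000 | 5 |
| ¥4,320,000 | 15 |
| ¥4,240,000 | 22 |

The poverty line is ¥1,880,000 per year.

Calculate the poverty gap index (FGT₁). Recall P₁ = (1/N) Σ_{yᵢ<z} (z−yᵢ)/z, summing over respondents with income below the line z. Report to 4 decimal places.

Below z: 24×¥420,000, 27×¥1,160,000, 5×¥1,620,000 (q = 56 of N = 93).
Shortfall ratios: (1880000−420000)/1880000 = 0.7766 (×24); (1880000−1160000)/1880000 = 0.3830 (×27); (1880000−1620000)/1880000 = 0.1383 (×5).
Sum of shortfalls = 29.670213; P₁ averages over all N: 29.670213 / 93 = 0.3190.

0.3190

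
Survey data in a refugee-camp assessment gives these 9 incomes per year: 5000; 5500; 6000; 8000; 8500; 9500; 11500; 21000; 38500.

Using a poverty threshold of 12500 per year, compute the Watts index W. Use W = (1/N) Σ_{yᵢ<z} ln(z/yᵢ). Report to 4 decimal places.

Incomes under z: 5000, 5500, 6000, 8000, 8500, 9500, 11500 (q = 7 of N = 9).
ln(z/y) terms: ln(12500/5000) = 0.9163; ln(12500/5500) = 0.8210; ln(12500/6000) = 0.7340; ln(12500/8000) = 0.4463; ln(12500/8500) = 0.3857; ln(12500/9500) = 0.2744; ln(12500/11500) = 0.0834.
W = 3.661008 / 9 = 0.4068.

0.4068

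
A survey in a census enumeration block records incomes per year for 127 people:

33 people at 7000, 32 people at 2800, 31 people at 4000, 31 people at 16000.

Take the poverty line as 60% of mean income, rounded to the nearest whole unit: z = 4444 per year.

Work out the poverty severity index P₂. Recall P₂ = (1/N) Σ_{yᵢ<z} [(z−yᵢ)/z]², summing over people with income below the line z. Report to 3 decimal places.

Poor units: 32×2800, 31×4000 (q = 63 of N = 127).
Gap ratios (z−y)/z: (4444−2800)/4444 = 0.3699 (×32); (4444−4000)/4444 = 0.0999 (×31).
Squared: 0.1369 (×32); 0.0100 (×31).
Sum = 4.688750; P₂ = 4.688750 / 127 = 0.037.

0.037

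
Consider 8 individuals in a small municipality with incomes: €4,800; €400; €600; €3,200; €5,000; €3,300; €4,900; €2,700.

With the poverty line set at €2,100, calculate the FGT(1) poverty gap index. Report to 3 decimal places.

Below the line: €400, €600 (q = 2 of N = 8).
Shortfall ratios: (2100−400)/2100 = 0.8095; (2100−600)/2100 = 0.7143.
Σ = 1.523810. Dividing by the full population N = 8 gives P₁ = 0.190.

0.190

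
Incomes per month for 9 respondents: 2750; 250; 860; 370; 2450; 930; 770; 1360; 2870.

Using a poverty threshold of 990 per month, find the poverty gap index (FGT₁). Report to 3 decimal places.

0.199

Below z: 250, 370, 770, 860, 930 (q = 5 of N = 9).
Normalized shortfalls: (990−250)/990 = 0.7475; (990−370)/990 = 0.6263; (990−770)/990 = 0.2222; (990−860)/990 = 0.1313; (990−930)/990 = 0.0606.
Σ = 1.787879. Dividing by the full population N = 9 gives P₁ = 0.199.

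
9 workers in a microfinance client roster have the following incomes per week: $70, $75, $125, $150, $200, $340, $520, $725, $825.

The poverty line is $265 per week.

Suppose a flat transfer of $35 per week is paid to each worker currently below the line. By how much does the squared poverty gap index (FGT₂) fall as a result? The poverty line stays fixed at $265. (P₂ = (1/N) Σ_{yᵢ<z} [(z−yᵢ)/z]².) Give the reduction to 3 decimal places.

Before: below the line — $70, $75, $125, $150, $200; squared poverty gap index (FGT₂) = 0.17590.
After the $35 transfer: below the line — $105, $110, $160, $185, $235; squared poverty gap index (FGT₂) = 0.10751.
Reduction = 0.17590 − 0.10751 = 0.068.

0.068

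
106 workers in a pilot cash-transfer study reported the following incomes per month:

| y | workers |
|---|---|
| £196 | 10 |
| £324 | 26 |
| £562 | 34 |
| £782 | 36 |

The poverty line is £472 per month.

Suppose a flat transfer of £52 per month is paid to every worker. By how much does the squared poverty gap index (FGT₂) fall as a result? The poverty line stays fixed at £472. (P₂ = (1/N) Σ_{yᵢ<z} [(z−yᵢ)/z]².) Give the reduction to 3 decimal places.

0.025

Before: below the line — 10×£196, 26×£324; squared poverty gap index (FGT₂) = 0.05637.
After the £52 transfer: below the line — 10×£248, 26×£376; squared poverty gap index (FGT₂) = 0.03139.
Reduction = 0.05637 − 0.03139 = 0.025.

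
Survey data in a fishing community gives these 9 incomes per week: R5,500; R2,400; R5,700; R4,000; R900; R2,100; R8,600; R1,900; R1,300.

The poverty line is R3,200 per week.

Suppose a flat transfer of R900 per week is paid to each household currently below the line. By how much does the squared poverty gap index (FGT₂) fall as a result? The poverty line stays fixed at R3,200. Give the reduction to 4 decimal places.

Before: below the line — R900, R1,300, R1,900, R2,100, R2,400; squared poverty gap index (FGT₂) = 0.134983.
After the R900 transfer: below the line — R1,800, R2,200, R2,800, R3,000; squared poverty gap index (FGT₂) = 0.034288.
Reduction = 0.134983 − 0.034288 = 0.1007.

0.1007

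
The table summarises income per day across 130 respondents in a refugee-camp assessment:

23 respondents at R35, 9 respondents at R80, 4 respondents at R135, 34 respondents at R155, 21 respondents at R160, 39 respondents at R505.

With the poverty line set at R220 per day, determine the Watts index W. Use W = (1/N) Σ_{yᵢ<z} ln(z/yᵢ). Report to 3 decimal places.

0.553

Poor units: 23×R35, 9×R80, 4×R135, 34×R155, 21×R160 (q = 91 of N = 130).
Log shortfalls: ln(220/35) = 1.8383 (×23); ln(220/80) = 1.0116 (×9); ln(220/135) = 0.4884 (×4); ln(220/155) = 0.3502 (×34); ln(220/160) = 0.3185 (×21).
W = 71.932658 / 130 = 0.553.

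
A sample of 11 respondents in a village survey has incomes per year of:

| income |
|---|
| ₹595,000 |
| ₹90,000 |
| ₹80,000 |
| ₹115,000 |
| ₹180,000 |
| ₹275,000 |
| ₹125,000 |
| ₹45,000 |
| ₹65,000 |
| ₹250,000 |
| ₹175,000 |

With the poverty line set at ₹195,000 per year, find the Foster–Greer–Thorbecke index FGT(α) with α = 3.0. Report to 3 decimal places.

Poor units: ₹45,000, ₹65,000, ₹80,000, ₹90,000, ₹115,000, ₹125,000, ₹175,000, ₹180,000 (q = 8 of N = 11).
Shortfall ratios: (195000−45000)/195000 = 0.7692; (195000−65000)/195000 = 0.6667; (195000−80000)/195000 = 0.5897; (195000−90000)/195000 = 0.5385; (195000−115000)/195000 = 0.4103; (195000−125000)/195000 = 0.3590; (195000−175000)/195000 = 0.1026; (195000−180000)/195000 = 0.0769.
Raised to α = 3.0: 0.45517; 0.29630; 0.20511; 0.15612; 0.06905; 0.04626; 0.00108; 0.00046.
Sum = 1.229539; FGT(3.0) = 1.229539 / 11 = 0.112.

0.112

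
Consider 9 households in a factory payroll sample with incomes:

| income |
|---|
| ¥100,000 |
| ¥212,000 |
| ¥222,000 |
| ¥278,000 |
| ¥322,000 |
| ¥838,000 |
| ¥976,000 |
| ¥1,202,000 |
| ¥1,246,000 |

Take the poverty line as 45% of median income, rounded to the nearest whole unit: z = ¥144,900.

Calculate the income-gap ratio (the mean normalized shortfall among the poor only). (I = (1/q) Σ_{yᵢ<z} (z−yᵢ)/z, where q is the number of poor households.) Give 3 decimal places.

Poor units: ¥100,000 (q = 1 of N = 9).
Relative gaps: 0.3099; sum = 0.309869.
I averages over the q = 1 poor units only: 0.309869 / 1 = 0.310.

0.310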